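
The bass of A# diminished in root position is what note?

The root of A# diminished (A#–C#–E) is A#; that is the bass in root position.

A#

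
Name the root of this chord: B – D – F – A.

B

The distinct letter names are B, D, F, A. Arranged as a stack of thirds they read B–D–F–A, so B is the root (a B half-diminished seventh chord).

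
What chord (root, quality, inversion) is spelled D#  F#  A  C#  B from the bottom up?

B dominant ninth, first inversion

The pitch classes D#, F#, A, C#, B arrange in thirds as B–D#–F#–A–C#: a B dominant ninth chord.
With the third (D#) in the bass, the chord is in first inversion.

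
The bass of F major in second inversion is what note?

F major is F–A–C. Second inversion places the fifth in the bass: C.

C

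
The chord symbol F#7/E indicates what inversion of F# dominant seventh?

third inversion

F#7/E means F# dominant seventh with E in the bass. E is the seventh of F# dominant seventh (F#–A#–C#–E), so this is third inversion.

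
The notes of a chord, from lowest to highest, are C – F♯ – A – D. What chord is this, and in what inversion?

D dominant seventh, third inversion

The distinct note names are C, F#, A, D. Stacked in thirds they read D–F#–A–C, which is a dominant seventh chord on D.
C is the seventh of D dominant seventh; seventh in the bass means third inversion (figured bass 4/2).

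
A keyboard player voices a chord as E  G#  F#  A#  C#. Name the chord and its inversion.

F# dominant ninth, third inversion

Reducing to letter names: E, G#, F#, A#, C#. These stack in thirds as F#–A#–C#–E–G# — an F# dominant ninth chord.
The lowest note is E, the seventh of the chord, so this is third inversion.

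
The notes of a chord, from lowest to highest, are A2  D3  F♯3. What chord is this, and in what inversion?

The pitch classes A, D, F# arrange in thirds as D–F#–A: a D major triad.
With the fifth (A) in the bass, the chord is in second inversion (figured bass 6/4).

D major, second inversion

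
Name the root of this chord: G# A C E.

G#, A, C, E are the tones of an A minor-major seventh chord (A–C–E–G#), making A the root.

A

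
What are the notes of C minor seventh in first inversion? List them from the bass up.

Eb, G, Bb, C

Spelling C minor seventh: C–Eb–G–Bb. In first inversion the third is bass, giving Eb, G, Bb, C from the bottom.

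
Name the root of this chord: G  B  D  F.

G

Reordering G, B, D, F into stacked thirds gives G–B–D–F; the bottom of that stack, G, is the root.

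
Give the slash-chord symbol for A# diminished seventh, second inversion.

A#dim7/E

Second inversion of A# diminished seventh has the fifth (E) in the bass. As a slash chord: A#dim7/E.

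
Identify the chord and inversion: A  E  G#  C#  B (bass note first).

The pitch classes A, E, G#, C#, B arrange in thirds as A–C#–E–G#–B: an A major ninth chord.
With the root (A) in the bass, the chord is in root position.

A major ninth, root position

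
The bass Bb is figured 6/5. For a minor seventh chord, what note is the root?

The figures 6/5 mean the third of the chord is in the bass. If Bb is the third of a minor seventh chord, the root is G (chord tones G–Bb–D–F).

G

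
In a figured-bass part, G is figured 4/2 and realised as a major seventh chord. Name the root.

The figures 4/2 mean the seventh of the chord is in the bass. If G is the seventh of a major seventh chord, the root is Ab (chord tones Ab–C–Eb–G).

Ab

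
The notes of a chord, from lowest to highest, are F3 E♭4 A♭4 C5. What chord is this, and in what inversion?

F minor seventh, root position

The pitch classes F, Eb, Ab, C arrange in thirds as F–Ab–C–Eb: an F minor seventh chord.
The lowest note is F, the root of the chord, so this is root position (figured bass 7).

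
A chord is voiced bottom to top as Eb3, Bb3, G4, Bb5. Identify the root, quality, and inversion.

Reducing to letter names: Eb, Bb, G. These stack in thirds as Eb–G–Bb — an Eb major triad.
Eb is the root of Eb major; root in the bass means root position (figured bass 5/3).

Eb major, root position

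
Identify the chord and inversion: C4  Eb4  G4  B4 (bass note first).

The distinct note names are C, Eb, G, B. Stacked in thirds they read C–Eb–G–B, which is a minor-major seventh chord on C.
With the root (C) in the bass, the chord is in root position (figured bass 7).

C minor-major seventh, root position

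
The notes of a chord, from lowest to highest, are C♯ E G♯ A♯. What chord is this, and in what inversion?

A# half-diminished seventh, first inversion

The distinct note names are C#, E, G#, A#. Stacked in thirds they read A#–C#–E–G#, which is a half-diminished seventh chord on A#.
C# is the third of A# half-diminished seventh; third in the bass means first inversion (figured bass 6/5).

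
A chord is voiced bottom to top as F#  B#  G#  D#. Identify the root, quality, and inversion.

The pitch classes F#, B#, G#, D# arrange in thirds as G#–B#–D#–F#: a G# dominant seventh chord.
With the seventh (F#) in the bass, the chord is in third inversion (figured bass 4/2).

G# dominant seventh, third inversion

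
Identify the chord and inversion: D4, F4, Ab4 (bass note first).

Reducing to letter names: D, F, Ab. These stack in thirds as D–F–Ab — a D diminished triad.
D is the root of D diminished; root in the bass means root position (figured bass 5/3).

D diminished, root position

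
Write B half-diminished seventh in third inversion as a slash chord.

Bø7/A

Third inversion of B half-diminished seventh has the seventh (A) in the bass. As a slash chord: Bø7/A.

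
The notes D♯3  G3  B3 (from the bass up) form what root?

Reordering D#, G, B into stacked thirds gives G–B–D#; the bottom of that stack, G, is the root.

G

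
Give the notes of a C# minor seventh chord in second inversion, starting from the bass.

G#, B, C#, E

The chord tones are C#–E–G#–B. With the fifth (G#) lowest for second inversion: G#, B, C#, E.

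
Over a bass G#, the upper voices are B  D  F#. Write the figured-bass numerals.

7

The notes G#, B, D, F# stack in thirds as G#–B–D–F# — a G# half-diminished seventh chord. The bass G# is the root, so this is root position: figured 7.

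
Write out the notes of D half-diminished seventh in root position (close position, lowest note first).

D, F, Ab, C

Spelling D half-diminished seventh: D–F–Ab–C. In root position the root is bass, giving D, F, Ab, C from the bottom.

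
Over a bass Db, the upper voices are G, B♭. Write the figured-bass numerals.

6/4

The notes Db, G, Bb stack in thirds as G–Bb–Db — a G diminished triad. The bass Db is the fifth, so this is second inversion: figured 6/4.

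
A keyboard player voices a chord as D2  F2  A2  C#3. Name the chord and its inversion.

The distinct note names are D, F, A, C#. Stacked in thirds they read D–F–A–C#, which is a minor-major seventh chord on D.
With the root (D) in the bass, the chord is in root position (figured bass 7).

D minor-major seventh, root position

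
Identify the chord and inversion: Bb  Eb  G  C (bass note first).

The pitch classes Bb, Eb, G, C arrange in thirds as C–Eb–G–Bb: a C minor seventh chord.
With the seventh (Bb) in the bass, the chord is in third inversion (figured bass 4/2).

C minor seventh, third inversion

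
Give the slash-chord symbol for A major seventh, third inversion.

Third inversion of A major seventh has the seventh (G#) in the bass. As a slash chord: Amaj7/G#.

Amaj7/G#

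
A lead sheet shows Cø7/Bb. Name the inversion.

Cø7/Bb means C half-diminished seventh with Bb in the bass. Bb is the seventh of C half-diminished seventh (C–Eb–Gb–Bb), so this is third inversion.

third inversion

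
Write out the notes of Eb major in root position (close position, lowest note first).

Eb, G, Bb

The chord tones are Eb–G–Bb. With the root (Eb) lowest for root position: Eb, G, Bb.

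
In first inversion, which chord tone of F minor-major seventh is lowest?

Ab

F minor-major seventh is F–Ab–C–E. First inversion places the third in the bass: Ab.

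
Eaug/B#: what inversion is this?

second inversion

Eaug/B# means E augmented with B# in the bass. B# is the fifth of E augmented (E–G#–B#), so this is second inversion.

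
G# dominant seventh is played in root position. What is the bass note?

The root of G# dominant seventh (G#–B#–D#–F#) is G#; that is the bass in root position.

G#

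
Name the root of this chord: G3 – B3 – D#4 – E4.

E

G, B, D#, E are the tones of an E minor-major seventh chord (E–G–B–D#), making E the root.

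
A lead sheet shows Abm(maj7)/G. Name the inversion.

third inversion

Abm(maj7)/G means Ab minor-major seventh with G in the bass. G is the seventh of Ab minor-major seventh (Ab–Cb–Eb–G), so this is third inversion.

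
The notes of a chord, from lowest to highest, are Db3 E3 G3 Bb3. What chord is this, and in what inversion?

Reducing to letter names: Db, E, G, Bb. These stack in thirds as E–G–Bb–Db — an E diminished seventh chord.
With the seventh (Db) in the bass, the chord is in third inversion (figured bass 4/2).

E diminished seventh, third inversion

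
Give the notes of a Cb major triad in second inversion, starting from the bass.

Cb major is Cb–Eb–Gb. Second inversion puts the fifth (Gb) in the bass, with the remaining tones above: Gb, Cb, Eb.

Gb, Cb, Eb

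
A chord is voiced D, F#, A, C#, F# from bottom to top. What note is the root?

D

Reordering D, F#, A, C# into stacked thirds gives D–F#–A–C#; the bottom of that stack, D, is the root.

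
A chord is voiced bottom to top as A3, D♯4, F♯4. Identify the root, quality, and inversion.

The distinct note names are A, D#, F#. Stacked in thirds they read D#–F#–A, which is a diminished triad on D#.
With the fifth (A) in the bass, the chord is in second inversion (figured bass 6/4).

D# diminished, second inversion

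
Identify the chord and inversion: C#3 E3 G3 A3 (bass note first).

A dominant seventh, first inversion

The pitch classes C#, E, G, A arrange in thirds as A–C#–E–G: an A dominant seventh chord.
C# is the third of A dominant seventh; third in the bass means first inversion (figured bass 6/5).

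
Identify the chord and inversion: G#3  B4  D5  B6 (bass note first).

Reducing to letter names: G#, B, D. These stack in thirds as G#–B–D — a G# diminished triad.
The lowest note is G#, the root of the chord, so this is root position (figured bass 5/3).

G# diminished, root position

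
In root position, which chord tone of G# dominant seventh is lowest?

The root of G# dominant seventh (G#–B#–D#–F#) is G#; that is the bass in root position.

G#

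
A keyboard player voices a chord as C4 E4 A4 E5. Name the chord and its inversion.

A minor, first inversion

Reducing to letter names: C, E, A. These stack in thirds as A–C–E — an A minor triad.
C is the third of A minor; third in the bass means first inversion (figured bass 6).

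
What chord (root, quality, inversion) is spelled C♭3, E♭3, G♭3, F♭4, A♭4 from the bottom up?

Fb major ninth, second inversion

The distinct note names are Cb, Eb, Gb, Fb, Ab. Stacked in thirds they read Fb–Ab–Cb–Eb–Gb, which is a major ninth chord on Fb.
Cb is the fifth of Fb major ninth; fifth in the bass means second inversion.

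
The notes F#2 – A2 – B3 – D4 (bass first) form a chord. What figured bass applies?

The notes F#, A, B, D stack in thirds as B–D–F#–A — a B minor seventh chord. The bass F# is the fifth, so this is second inversion: figured 4/3.

4/3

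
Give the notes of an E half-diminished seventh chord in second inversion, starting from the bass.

Bb, D, E, G

The chord tones are E–G–Bb–D. With the fifth (Bb) lowest for second inversion: Bb, D, E, G.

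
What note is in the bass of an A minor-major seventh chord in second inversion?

A minor-major seventh is A–C–E–G#. Second inversion places the fifth in the bass: E.

E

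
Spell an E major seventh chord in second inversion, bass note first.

Spelling E major seventh: E–G#–B–D#. In second inversion the fifth is bass, giving B, D#, E, G# from the bottom.

B, D#, E, G#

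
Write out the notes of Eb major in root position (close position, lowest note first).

Eb major is Eb–G–Bb. Root position puts the root (Eb) in the bass, with the remaining tones above: Eb, G, Bb.

Eb, G, Bb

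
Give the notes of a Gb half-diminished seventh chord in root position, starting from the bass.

Gb half-diminished seventh is Gb–Bbb–Dbb–Fb. Root position puts the root (Gb) in the bass, with the remaining tones above: Gb, Bbb, Dbb, Fb.

Gb, Bbb, Dbb, Fb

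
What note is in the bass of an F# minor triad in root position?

The root of F# minor (F#–A–C#) is F#; that is the bass in root position.

F#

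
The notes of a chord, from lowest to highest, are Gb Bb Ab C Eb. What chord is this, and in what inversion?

Ab dominant ninth, third inversion

Reducing to letter names: Gb, Bb, Ab, C, Eb. These stack in thirds as Ab–C–Eb–Gb–Bb — an Ab dominant ninth chord.
With the seventh (Gb) in the bass, the chord is in third inversion.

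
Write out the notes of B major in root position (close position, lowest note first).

B, D#, F#

B major is B–D#–F#. Root position puts the root (B) in the bass, with the remaining tones above: B, D#, F#.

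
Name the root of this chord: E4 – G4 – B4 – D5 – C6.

The distinct letter names are E, G, B, D, C. Arranged as a stack of thirds they read C–E–G–B–D, so C is the root (a C major ninth chord).

C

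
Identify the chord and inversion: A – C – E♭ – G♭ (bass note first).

A diminished seventh, root position

The pitch classes A, C, Eb, Gb arrange in thirds as A–C–Eb–Gb: an A diminished seventh chord.
With the root (A) in the bass, the chord is in root position (figured bass 7).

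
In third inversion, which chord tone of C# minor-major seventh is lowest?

The seventh of C# minor-major seventh (C#–E–G#–B#) is B#; that is the bass in third inversion.

B#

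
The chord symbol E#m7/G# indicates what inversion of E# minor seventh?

E#m7/G# means E# minor seventh with G# in the bass. G# is the third of E# minor seventh (E#–G#–B#–D#), so this is first inversion.

first inversion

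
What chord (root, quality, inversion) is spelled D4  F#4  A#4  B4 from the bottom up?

B minor-major seventh, first inversion

The distinct note names are D, F#, A#, B. Stacked in thirds they read B–D–F#–A#, which is a minor-major seventh chord on B.
The lowest note is D, the third of the chord, so this is first inversion (figured bass 6/5).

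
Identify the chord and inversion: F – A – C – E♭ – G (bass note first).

F dominant ninth, root position

Reducing to letter names: F, A, C, Eb, G. These stack in thirds as F–A–C–Eb–G — an F dominant ninth chord.
With the root (F) in the bass, the chord is in root position.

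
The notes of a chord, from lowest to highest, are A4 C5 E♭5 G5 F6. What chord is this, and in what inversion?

F dominant ninth, first inversion

The pitch classes A, C, Eb, G, F arrange in thirds as F–A–C–Eb–G: an F dominant ninth chord.
With the third (A) in the bass, the chord is in first inversion.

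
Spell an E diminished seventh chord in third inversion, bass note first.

E diminished seventh is E–G–Bb–Db. Third inversion puts the seventh (Db) in the bass, with the remaining tones above: Db, E, G, Bb.

Db, E, G, Bb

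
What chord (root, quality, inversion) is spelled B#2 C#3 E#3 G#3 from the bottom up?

The distinct note names are B#, C#, E#, G#. Stacked in thirds they read C#–E#–G#–B#, which is a major seventh chord on C#.
B# is the seventh of C# major seventh; seventh in the bass means third inversion (figured bass 4/2).

C# major seventh, third inversion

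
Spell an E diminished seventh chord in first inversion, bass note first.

G, Bb, Db, E

The chord tones are E–G–Bb–Db. With the third (G) lowest for first inversion: G, Bb, Db, E.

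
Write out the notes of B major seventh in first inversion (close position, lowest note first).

D#, F#, A#, B

Spelling B major seventh: B–D#–F#–A#. In first inversion the third is bass, giving D#, F#, A#, B from the bottom.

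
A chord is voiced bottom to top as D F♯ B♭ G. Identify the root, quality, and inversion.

The pitch classes D, F#, Bb, G arrange in thirds as G–Bb–D–F#: a G minor-major seventh chord.
The lowest note is D, the fifth of the chord, so this is second inversion (figured bass 4/3).

G minor-major seventh, second inversion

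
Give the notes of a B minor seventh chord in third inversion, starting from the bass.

A, B, D, F#

B minor seventh is B–D–F#–A. Third inversion puts the seventh (A) in the bass, with the remaining tones above: A, B, D, F#.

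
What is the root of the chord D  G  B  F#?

G

The distinct letter names are D, G, B, F#. Arranged as a stack of thirds they read G–B–D–F#, so G is the root (a G major seventh chord).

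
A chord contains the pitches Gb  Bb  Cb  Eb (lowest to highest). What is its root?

Cb

Reordering Gb, Bb, Cb, Eb into stacked thirds gives Cb–Eb–Gb–Bb; the bottom of that stack, Cb, is the root.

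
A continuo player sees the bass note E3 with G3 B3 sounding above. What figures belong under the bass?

5/3

The notes E, G, B stack in thirds as E–G–B — an E minor triad. The bass E is the root, so this is root position: figured 5/3.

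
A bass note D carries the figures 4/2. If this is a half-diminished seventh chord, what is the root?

E

The figures 4/2 mean the seventh of the chord is in the bass. If D is the seventh of a half-diminished seventh chord, the root is E (chord tones E–G–Bb–D).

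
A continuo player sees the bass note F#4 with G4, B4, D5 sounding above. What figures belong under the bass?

4/2

The notes F#, G, B, D stack in thirds as G–B–D–F# — a G major seventh chord. The bass F# is the seventh, so this is third inversion: figured 4/2.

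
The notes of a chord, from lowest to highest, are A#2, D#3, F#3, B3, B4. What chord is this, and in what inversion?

Reducing to letter names: A#, D#, F#, B. These stack in thirds as B–D#–F#–A# — a B major seventh chord.
The lowest note is A#, the seventh of the chord, so this is third inversion (figured bass 4/2).

B major seventh, third inversion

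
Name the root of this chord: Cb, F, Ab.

The distinct letter names are Cb, F, Ab. Arranged as a stack of thirds they read F–Ab–Cb, so F is the root (an F diminished triad).

F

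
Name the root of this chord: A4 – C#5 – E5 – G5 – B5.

A

Reordering A, C#, E, G, B into stacked thirds gives A–C#–E–G–B; the bottom of that stack, A, is the root.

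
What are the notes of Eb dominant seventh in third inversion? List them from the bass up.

The chord tones are Eb–G–Bb–Db. With the seventh (Db) lowest for third inversion: Db, Eb, G, Bb.

Db, Eb, G, Bb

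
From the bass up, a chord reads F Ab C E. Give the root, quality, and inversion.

F minor-major seventh, root position

The pitch classes F, Ab, C, E arrange in thirds as F–Ab–C–E: an F minor-major seventh chord.
F is the root of F minor-major seventh; root in the bass means root position (figured bass 7).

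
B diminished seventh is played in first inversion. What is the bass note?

D

In first inversion the third is lowest. For B diminished seventh (B–D–F–Ab) that is D.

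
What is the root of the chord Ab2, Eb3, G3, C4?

Ab

The distinct letter names are Ab, Eb, G, C. Arranged as a stack of thirds they read Ab–C–Eb–G, so Ab is the root (an Ab major seventh chord).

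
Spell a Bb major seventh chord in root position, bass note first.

Spelling Bb major seventh: Bb–D–F–A. In root position the root is bass, giving Bb, D, F, A from the bottom.

Bb, D, F, A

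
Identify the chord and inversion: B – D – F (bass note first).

The pitch classes B, D, F arrange in thirds as B–D–F: a B diminished triad.
B is the root of B diminished; root in the bass means root position (figured bass 5/3).

B diminished, root position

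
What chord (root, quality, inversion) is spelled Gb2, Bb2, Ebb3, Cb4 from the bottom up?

Cb minor-major seventh, second inversion

The distinct note names are Gb, Bb, Ebb, Cb. Stacked in thirds they read Cb–Ebb–Gb–Bb, which is a minor-major seventh chord on Cb.
Gb is the fifth of Cb minor-major seventh; fifth in the bass means second inversion (figured bass 4/3).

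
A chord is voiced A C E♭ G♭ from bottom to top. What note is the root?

A

A, C, Eb, Gb are the tones of an A diminished seventh chord (A–C–Eb–Gb), making A the root.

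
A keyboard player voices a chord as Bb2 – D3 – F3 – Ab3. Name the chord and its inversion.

Bb dominant seventh, root position

The pitch classes Bb, D, F, Ab arrange in thirds as Bb–D–F–Ab: a Bb dominant seventh chord.
The lowest note is Bb, the root of the chord, so this is root position (figured bass 7).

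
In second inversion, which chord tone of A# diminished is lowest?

A# diminished is A#–C#–E. Second inversion places the fifth in the bass: E.

E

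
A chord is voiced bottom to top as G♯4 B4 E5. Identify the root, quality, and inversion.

E major, first inversion

The distinct note names are G#, B, E. Stacked in thirds they read E–G#–B, which is a major triad on E.
With the third (G#) in the bass, the chord is in first inversion (figured bass 6).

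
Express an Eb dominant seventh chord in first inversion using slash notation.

Eb7/G

First inversion of Eb dominant seventh has the third (G) in the bass. As a slash chord: Eb7/G.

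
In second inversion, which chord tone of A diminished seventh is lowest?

Eb

The fifth of A diminished seventh (A–C–Eb–Gb) is Eb; that is the bass in second inversion.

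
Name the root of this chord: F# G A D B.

G

F#, G, A, D, B are the tones of a G major ninth chord (G–B–D–F#–A), making G the root.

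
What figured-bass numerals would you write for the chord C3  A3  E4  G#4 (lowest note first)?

6/5

The notes C, A, E, G# stack in thirds as A–C–E–G# — an A minor-major seventh chord. The bass C is the third, so this is first inversion: figured 6/5.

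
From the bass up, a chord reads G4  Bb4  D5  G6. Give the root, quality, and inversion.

G minor, root position

Reducing to letter names: G, Bb, D. These stack in thirds as G–Bb–D — a G minor triad.
G is the root of G minor; root in the bass means root position (figured bass 5/3).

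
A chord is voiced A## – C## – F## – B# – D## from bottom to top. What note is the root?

The distinct letter names are A##, C##, F##, B#, D##. Arranged as a stack of thirds they read B#–D##–F##–A##–C##, so B# is the root (a B# major ninth chord).

B#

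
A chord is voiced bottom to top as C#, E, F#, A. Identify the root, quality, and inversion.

The pitch classes C#, E, F#, A arrange in thirds as F#–A–C#–E: an F# minor seventh chord.
The lowest note is C#, the fifth of the chord, so this is second inversion (figured bass 4/3).

F# minor seventh, second inversion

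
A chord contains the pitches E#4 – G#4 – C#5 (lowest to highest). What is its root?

C#

The distinct letter names are E#, G#, C#. Arranged as a stack of thirds they read C#–E#–G#, so C# is the root (a C# major triad).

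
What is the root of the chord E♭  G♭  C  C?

C

The distinct letter names are Eb, Gb, C. Arranged as a stack of thirds they read C–Eb–Gb, so C is the root (a C diminished triad).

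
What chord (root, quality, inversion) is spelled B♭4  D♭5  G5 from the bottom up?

The distinct note names are Bb, Db, G. Stacked in thirds they read G–Bb–Db, which is a diminished triad on G.
Bb is the third of G diminished; third in the bass means first inversion (figured bass 6).

G diminished, first inversion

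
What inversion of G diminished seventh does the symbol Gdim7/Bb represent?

Gdim7/Bb means G diminished seventh with Bb in the bass. Bb is the third of G diminished seventh (G–Bb–Db–Fb), so this is first inversion.

first inversion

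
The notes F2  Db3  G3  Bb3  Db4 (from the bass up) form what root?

F, Db, G, Bb are the tones of a G half-diminished seventh chord (G–Bb–Db–F), making G the root.

G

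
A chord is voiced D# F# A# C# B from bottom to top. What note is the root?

D#, F#, A#, C#, B are the tones of a B major ninth chord (B–D#–F#–A#–C#), making B the root.

B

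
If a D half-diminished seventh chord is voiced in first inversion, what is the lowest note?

F

D half-diminished seventh is D–F–Ab–C. First inversion places the third in the bass: F.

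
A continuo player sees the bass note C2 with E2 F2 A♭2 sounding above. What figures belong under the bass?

The notes C, E, F, Ab stack in thirds as F–Ab–C–E — an F minor-major seventh chord. The bass C is the fifth, so this is second inversion: figured 4/3.

4/3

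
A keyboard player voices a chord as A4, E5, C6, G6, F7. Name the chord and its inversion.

The distinct note names are A, E, C, G, F. Stacked in thirds they read F–A–C–E–G, which is a major ninth chord on F.
The lowest note is A, the third of the chord, so this is first inversion.

F major ninth, first inversion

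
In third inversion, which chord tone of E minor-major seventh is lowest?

D#

In third inversion the seventh is lowest. For E minor-major seventh (E–G–B–D#) that is D#.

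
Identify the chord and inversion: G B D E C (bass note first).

C major ninth, second inversion

Reducing to letter names: G, B, D, E, C. These stack in thirds as C–E–G–B–D — a C major ninth chord.
The lowest note is G, the fifth of the chord, so this is second inversion.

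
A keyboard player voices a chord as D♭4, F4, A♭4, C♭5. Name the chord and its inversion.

Reducing to letter names: Db, F, Ab, Cb. These stack in thirds as Db–F–Ab–Cb — a Db dominant seventh chord.
With the root (Db) in the bass, the chord is in root position (figured bass 7).

Db dominant seventh, root position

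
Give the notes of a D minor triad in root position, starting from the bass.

D, F, A

Spelling D minor: D–F–A. In root position the root is bass, giving D, F, A from the bottom.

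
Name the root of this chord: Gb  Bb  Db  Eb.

Eb

The distinct letter names are Gb, Bb, Db, Eb. Arranged as a stack of thirds they read Eb–Gb–Bb–Db, so Eb is the root (an Eb minor seventh chord).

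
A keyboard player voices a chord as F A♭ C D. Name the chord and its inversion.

Reducing to letter names: F, Ab, C, D. These stack in thirds as D–F–Ab–C — a D half-diminished seventh chord.
With the third (F) in the bass, the chord is in first inversion (figured bass 6/5).

D half-diminished seventh, first inversion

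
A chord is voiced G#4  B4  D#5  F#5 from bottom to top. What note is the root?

G#

Reordering G#, B, D#, F# into stacked thirds gives G#–B–D#–F#; the bottom of that stack, G#, is the root.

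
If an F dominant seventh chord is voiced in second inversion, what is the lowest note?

The fifth of F dominant seventh (F–A–C–Eb) is C; that is the bass in second inversion.

C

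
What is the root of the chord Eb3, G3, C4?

The distinct letter names are Eb, G, C. Arranged as a stack of thirds they read C–Eb–G, so C is the root (a C minor triad).

C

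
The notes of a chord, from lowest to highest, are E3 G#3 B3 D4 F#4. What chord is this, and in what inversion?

The distinct note names are E, G#, B, D, F#. Stacked in thirds they read E–G#–B–D–F#, which is a dominant ninth chord on E.
The lowest note is E, the root of the chord, so this is root position.

E dominant ninth, root position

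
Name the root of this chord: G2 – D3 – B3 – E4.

G, D, B, E are the tones of an E minor seventh chord (E–G–B–D), making E the root.

E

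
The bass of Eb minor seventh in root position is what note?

Eb minor seventh is Eb–Gb–Bb–Db. Root position places the root in the bass: Eb.

Eb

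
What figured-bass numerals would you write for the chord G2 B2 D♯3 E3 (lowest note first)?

6/5

The notes G, B, D#, E stack in thirds as E–G–B–D# — an E minor-major seventh chord. The bass G is the third, so this is first inversion: figured 6/5.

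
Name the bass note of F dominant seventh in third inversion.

The seventh of F dominant seventh (F–A–C–Eb) is Eb; that is the bass in third inversion.

Eb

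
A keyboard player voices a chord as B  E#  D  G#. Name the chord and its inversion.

The distinct note names are B, E#, D, G#. Stacked in thirds they read E#–G#–B–D, which is a diminished seventh chord on E#.
With the fifth (B) in the bass, the chord is in second inversion (figured bass 4/3).

E# diminished seventh, second inversion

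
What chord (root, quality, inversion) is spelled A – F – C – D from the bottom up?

The distinct note names are A, F, C, D. Stacked in thirds they read D–F–A–C, which is a minor seventh chord on D.
A is the fifth of D minor seventh; fifth in the bass means second inversion (figured bass 4/3).

D minor seventh, second inversion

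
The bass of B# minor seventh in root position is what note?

B#

In root position the root is lowest. For B# minor seventh (B#–D#–F##–A#) that is B#.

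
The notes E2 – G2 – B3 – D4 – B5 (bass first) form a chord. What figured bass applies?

The notes E, G, B, D stack in thirds as E–G–B–D — an E minor seventh chord. The bass E is the root, so this is root position: figured 7.

7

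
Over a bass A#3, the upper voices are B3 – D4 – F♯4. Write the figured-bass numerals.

The notes A#, B, D, F# stack in thirds as B–D–F#–A# — a B minor-major seventh chord. The bass A# is the seventh, so this is third inversion: figured 4/2.

4/2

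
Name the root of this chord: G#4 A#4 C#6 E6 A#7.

A#

The distinct letter names are G#, A#, C#, E. Arranged as a stack of thirds they read A#–C#–E–G#, so A# is the root (an A# half-diminished seventh chord).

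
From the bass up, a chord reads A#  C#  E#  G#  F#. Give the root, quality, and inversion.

Reducing to letter names: A#, C#, E#, G#, F#. These stack in thirds as F#–A#–C#–E#–G# — an F# major ninth chord.
A# is the third of F# major ninth; third in the bass means first inversion.

F# major ninth, first inversion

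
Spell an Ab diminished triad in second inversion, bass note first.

Spelling Ab diminished: Ab–Cb–Ebb. In second inversion the fifth is bass, giving Ebb, Ab, Cb from the bottom.

Ebb, Ab, Cb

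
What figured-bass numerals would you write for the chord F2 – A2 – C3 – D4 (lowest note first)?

The notes F, A, C, D stack in thirds as D–F–A–C — a D minor seventh chord. The bass F is the third, so this is first inversion: figured 6/5.

6/5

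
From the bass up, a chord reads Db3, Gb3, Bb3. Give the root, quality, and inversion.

Gb major, second inversion

Reducing to letter names: Db, Gb, Bb. These stack in thirds as Gb–Bb–Db — a Gb major triad.
The lowest note is Db, the fifth of the chord, so this is second inversion (figured bass 6/4).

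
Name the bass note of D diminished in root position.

D

The root of D diminished (D–F–Ab) is D; that is the bass in root position.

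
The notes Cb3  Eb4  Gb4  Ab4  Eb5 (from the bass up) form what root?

Ab

Cb, Eb, Gb, Ab are the tones of an Ab minor seventh chord (Ab–Cb–Eb–Gb), making Ab the root.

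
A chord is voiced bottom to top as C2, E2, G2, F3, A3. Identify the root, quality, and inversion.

The distinct note names are C, E, G, F, A. Stacked in thirds they read F–A–C–E–G, which is a major ninth chord on F.
With the fifth (C) in the bass, the chord is in second inversion.

F major ninth, second inversion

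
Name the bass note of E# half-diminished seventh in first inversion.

The third of E# half-diminished seventh (E#–G#–B–D#) is G#; that is the bass in first inversion.

G#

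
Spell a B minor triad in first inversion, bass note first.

D, F#, B

B minor is B–D–F#. First inversion puts the third (D) in the bass, with the remaining tones above: D, F#, B.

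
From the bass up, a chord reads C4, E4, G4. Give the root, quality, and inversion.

C major, root position

Reducing to letter names: C, E, G. These stack in thirds as C–E–G — a C major triad.
With the root (C) in the bass, the chord is in root position (figured bass 5/3).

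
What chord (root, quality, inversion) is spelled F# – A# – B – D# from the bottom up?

Reducing to letter names: F#, A#, B, D#. These stack in thirds as B–D#–F#–A# — a B major seventh chord.
F# is the fifth of B major seventh; fifth in the bass means second inversion (figured bass 4/3).

B major seventh, second inversion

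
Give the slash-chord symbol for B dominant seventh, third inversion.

B7/A

Third inversion of B dominant seventh has the seventh (A) in the bass. As a slash chord: B7/A.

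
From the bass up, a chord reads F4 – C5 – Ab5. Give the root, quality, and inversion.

F minor, root position

The pitch classes F, C, Ab arrange in thirds as F–Ab–C: an F minor triad.
With the root (F) in the bass, the chord is in root position (figured bass 5/3).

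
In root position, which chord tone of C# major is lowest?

C#

The root of C# major (C#–E#–G#) is C#; that is the bass in root position.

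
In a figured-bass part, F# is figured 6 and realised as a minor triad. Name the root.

D#

The figures 6 mean the third of the chord is in the bass. If F# is the third of a minor triad, the root is D# (chord tones D#–F#–A#).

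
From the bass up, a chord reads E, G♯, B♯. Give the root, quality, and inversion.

The distinct note names are E, G#, B#. Stacked in thirds they read E–G#–B#, which is an augmented triad on E.
The lowest note is E, the root of the chord, so this is root position (figured bass 5/3).

E augmented, root position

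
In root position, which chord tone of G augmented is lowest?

G

G augmented is G–B–D#. Root position places the root in the bass: G.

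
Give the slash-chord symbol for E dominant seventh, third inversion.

E7/D

Third inversion of E dominant seventh has the seventh (D) in the bass. As a slash chord: E7/D.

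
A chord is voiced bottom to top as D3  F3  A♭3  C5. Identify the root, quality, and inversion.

The distinct note names are D, F, Ab, C. Stacked in thirds they read D–F–Ab–C, which is a half-diminished seventh chord on D.
The lowest note is D, the root of the chord, so this is root position (figured bass 7).

D half-diminished seventh, root position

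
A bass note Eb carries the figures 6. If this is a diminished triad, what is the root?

C

The figures 6 mean the third of the chord is in the bass. If Eb is the third of a diminished triad, the root is C (chord tones C–Eb–Gb).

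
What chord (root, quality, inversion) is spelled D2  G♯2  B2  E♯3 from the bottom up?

Reducing to letter names: D, G#, B, E#. These stack in thirds as E#–G#–B–D — an E# diminished seventh chord.
With the seventh (D) in the bass, the chord is in third inversion (figured bass 4/2).

E# diminished seventh, third inversion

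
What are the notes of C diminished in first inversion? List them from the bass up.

Eb, Gb, C

The chord tones are C–Eb–Gb. With the third (Eb) lowest for first inversion: Eb, Gb, C.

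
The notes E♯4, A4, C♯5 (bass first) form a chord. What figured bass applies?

6/4

The notes E#, A, C# stack in thirds as A–C#–E# — an A augmented triad. The bass E# is the fifth, so this is second inversion: figured 6/4.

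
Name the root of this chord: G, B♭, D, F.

The distinct letter names are G, Bb, D, F. Arranged as a stack of thirds they read G–Bb–D–F, so G is the root (a G minor seventh chord).

G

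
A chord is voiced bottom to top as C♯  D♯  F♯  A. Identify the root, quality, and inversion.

The distinct note names are C#, D#, F#, A. Stacked in thirds they read D#–F#–A–C#, which is a half-diminished seventh chord on D#.
The lowest note is C#, the seventh of the chord, so this is third inversion (figured bass 4/2).

D# half-diminished seventh, third inversion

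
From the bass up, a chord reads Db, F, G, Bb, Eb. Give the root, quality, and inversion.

Reducing to letter names: Db, F, G, Bb, Eb. These stack in thirds as Eb–G–Bb–Db–F — an Eb dominant ninth chord.
With the seventh (Db) in the bass, the chord is in third inversion.

Eb dominant ninth, third inversion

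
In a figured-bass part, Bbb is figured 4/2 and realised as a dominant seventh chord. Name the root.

Cb

The figures 4/2 mean the seventh of the chord is in the bass. If Bbb is the seventh of a dominant seventh chord, the root is Cb (chord tones Cb–Eb–Gb–Bbb).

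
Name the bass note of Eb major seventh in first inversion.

Eb major seventh is Eb–G–Bb–D. First inversion places the third in the bass: G.

G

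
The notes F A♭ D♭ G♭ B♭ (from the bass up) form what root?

The distinct letter names are F, Ab, Db, Gb, Bb. Arranged as a stack of thirds they read Gb–Bb–Db–F–Ab, so Gb is the root (a Gb major ninth chord).

Gb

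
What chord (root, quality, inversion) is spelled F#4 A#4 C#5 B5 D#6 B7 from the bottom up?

B major ninth, second inversion

The pitch classes F#, A#, C#, B, D# arrange in thirds as B–D#–F#–A#–C#: a B major ninth chord.
F# is the fifth of B major ninth; fifth in the bass means second inversion.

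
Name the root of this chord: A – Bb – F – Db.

Bb

The distinct letter names are A, Bb, F, Db. Arranged as a stack of thirds they read Bb–Db–F–A, so Bb is the root (a Bb minor-major seventh chord).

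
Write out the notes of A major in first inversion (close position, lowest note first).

C#, E, A

The chord tones are A–C#–E. With the third (C#) lowest for first inversion: C#, E, A.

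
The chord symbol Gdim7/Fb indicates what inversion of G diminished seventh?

Gdim7/Fb means G diminished seventh with Fb in the bass. Fb is the seventh of G diminished seventh (G–Bb–Db–Fb), so this is third inversion.

third inversion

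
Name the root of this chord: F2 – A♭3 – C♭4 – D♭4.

Db

Reordering F, Ab, Cb, Db into stacked thirds gives Db–F–Ab–Cb; the bottom of that stack, Db, is the root.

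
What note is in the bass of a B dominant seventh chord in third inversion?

A

In third inversion the seventh is lowest. For B dominant seventh (B–D#–F#–A) that is A.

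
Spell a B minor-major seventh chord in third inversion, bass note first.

A#, B, D, F#

Spelling B minor-major seventh: B–D–F#–A#. In third inversion the seventh is bass, giving A#, B, D, F# from the bottom.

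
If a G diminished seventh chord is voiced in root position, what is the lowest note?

In root position the root is lowest. For G diminished seventh (G–Bb–Db–Fb) that is G.

G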